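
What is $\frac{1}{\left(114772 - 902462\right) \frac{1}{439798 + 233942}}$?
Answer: $- \frac{67374}{78769} \approx -0.85534$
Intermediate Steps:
$\frac{1}{\left(114772 - 902462\right) \frac{1}{439798 + 233942}} = \frac{1}{\left(-787690\right) \frac{1}{673740}} = - \frac{\frac{1}{\frac{1}{673740}}}{787690} = \left(- \frac{1}{787690}\right) 673740 = - \frac{67374}{78769}$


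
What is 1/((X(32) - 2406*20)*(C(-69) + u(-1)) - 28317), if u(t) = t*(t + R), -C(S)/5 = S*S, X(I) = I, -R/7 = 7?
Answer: 1/1142302123 ≈ 8.7543e-10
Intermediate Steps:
R = -49 (R = -7*7 = -49)
C(S) = -5*S**2 (C(S) = -5*S*S = -5*S**2)
u(t) = t*(-49 + t) (u(t) = t*(t - 49) = t*(-49 + t))
1/((X(32) - 2406*20)*(C(-69) + u(-1)) - 28317) = 1/((32 - 2406*20)*(-5*(-69)**2 - (-49 - 1)) - 28317) = 1/((32 - 48120)*(-5*4761 - 1*(-50)) - 28317) = 1/(-48088*(-23805 + 50) - 28317) = 1/(-48088*(-23755) - 28317) = 1/(1142330440 - 28317) = 1/1142302123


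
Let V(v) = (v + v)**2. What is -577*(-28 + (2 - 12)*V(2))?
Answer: 108476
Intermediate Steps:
V(v) = 4*v**2 (V(v) = (2*v)**2 = 4*v**2)
-577*(-28 + (2 - 12)*V(2)) = -577*(-28 + (2 - 12)*(4*2**2)) = -577*(-28 - 40*4) = -577*(-28 - 10*16) = -577*(-28 - 160) = -577*(-188) = 108476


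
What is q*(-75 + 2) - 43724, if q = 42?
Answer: -46790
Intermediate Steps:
q*(-75 + 2) - 43724 = 42*(-75 + 2) - 43724 = 42*(-73) - 43724 = -3066 - 43724 = -46790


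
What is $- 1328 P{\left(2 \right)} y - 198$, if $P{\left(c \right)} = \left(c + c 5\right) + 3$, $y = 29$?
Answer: $-577878$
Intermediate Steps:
$P{\left(c \right)} = 3 + 6 c$ ($P{\left(c \right)} = \left(c + 5 c\right) + 3 = 6 c + 3 = 3 + 6 c$)
$- 1328 P{\left(2 \right)} y - 198 = - 1328 \left(3 + 6 \cdot 2\right) 29 - 198 = - 1328 \left(3 + 12\right) 29 - 198 = - 1328 \cdot 15 \cdot 29 - 198 = \left(-1328\right) 435 - 198 = -577680 - 198 = -577878$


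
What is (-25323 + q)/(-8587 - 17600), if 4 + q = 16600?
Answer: 2909/8729 ≈ 0.33326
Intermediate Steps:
q = 16596 (q = -4 + 16600 = 16596)
(-25323 + q)/(-8587 - 17600) = (-25323 + 16596)/(-8587 - 17600) = -8727/(-26187) = -8727*(-1/26187) = 2909/8729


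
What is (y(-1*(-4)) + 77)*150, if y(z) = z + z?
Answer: 12750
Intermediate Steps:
y(z) = 2*z
(y(-1*(-4)) + 77)*150 = (2*(-1*(-4)) + 77)*150 = (2*4 + 77)*150 = (8 + 77)*150 = 85*150 = 12750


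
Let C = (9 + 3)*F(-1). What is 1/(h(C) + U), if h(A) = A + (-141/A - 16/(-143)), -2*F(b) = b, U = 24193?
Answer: 286/6914225 ≈ 4.1364e-5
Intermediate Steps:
F(b) = -b/2
C = 6 (C = (9 + 3)*(-½*(-1)) = 12*(½) = 6)
h(A) = 16/143 + A - 141/A (h(A) = A + (-141/A - 16*(-1/143)) = A + (-141/A + 16/143) = A + (16/143 - 141/A) = 16/143 + A - 141/A)
1/(h(C) + U) = 1/((16/143 + 6 - 141/6) + 24193) = 1/((16/143 + 6 - 141*⅙) + 24193) = 1/((16/143 + 6 - 47/2) + 24193) = 1/(-4973/286 + 24193) = 1/(6914225/286) = 286/6914225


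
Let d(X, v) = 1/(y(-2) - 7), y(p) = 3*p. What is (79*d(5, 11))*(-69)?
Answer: 5451/13 ≈ 419.31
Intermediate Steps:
d(X, v) = -1/13 (d(X, v) = 1/(3*(-2) - 7) = 1/(-6 - 7) = 1/(-13) = -1/13)
(79*d(5, 11))*(-69) = (79*(-1/13))*(-69) = -79/13*(-69) = 5451/13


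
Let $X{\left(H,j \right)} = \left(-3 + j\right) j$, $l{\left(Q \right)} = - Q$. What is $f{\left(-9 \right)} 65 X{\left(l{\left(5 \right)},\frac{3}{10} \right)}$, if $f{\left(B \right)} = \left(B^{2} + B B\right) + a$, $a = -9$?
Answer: $- \frac{161109}{20} \approx -8055.5$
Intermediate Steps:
$X{\left(H,j \right)} = j \left(-3 + j\right)$
$f{\left(B \right)} = -9 + 2 B^{2}$ ($f{\left(B \right)} = \left(B^{2} + B B\right) - 9 = \left(B^{2} + B^{2}\right) - 9 = 2 B^{2} - 9 = -9 + 2 B^{2}$)
$f{\left(-9 \right)} 65 X{\left(l{\left(5 \right)},\frac{3}{10} \right)} = \left(-9 + 2 \left(-9\right)^{2}\right) 65 \cdot \frac{3}{10} \left(-3 + \frac{3}{10}\right) = \left(-9 + 2 \cdot 81\right) 65 \cdot 3 \cdot \frac{1}{10} \left(-3 + 3 \cdot \frac{1}{10}\right) = \left(-9 + 162\right) 65 \frac{3 \left(-3 + \frac{3}{10}\right)}{10} = 153 \cdot 65 \cdot \frac{3}{10} \left(- \frac{27}{10}\right) = 9945 \left(- \frac{81}{100}\right) = - \frac{161109}{20}$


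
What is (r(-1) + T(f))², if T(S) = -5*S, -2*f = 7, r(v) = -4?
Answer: 729/4 ≈ 182.25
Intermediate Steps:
f = -7/2 (f = -½*7 = -7/2 ≈ -3.5000)
(r(-1) + T(f))² = (-4 - 5*(-7/2))² = (-4 + 35/2)² = (27/2)² = 729/4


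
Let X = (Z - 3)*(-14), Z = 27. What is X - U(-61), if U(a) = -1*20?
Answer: -316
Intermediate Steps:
U(a) = -20
X = -336 (X = (27 - 3)*(-14) = 24*(-14) = -336)
X - U(-61) = -336 - 1*(-20) = -336 + 20 = -316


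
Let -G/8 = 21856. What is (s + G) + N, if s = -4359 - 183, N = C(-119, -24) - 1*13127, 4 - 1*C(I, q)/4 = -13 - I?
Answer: -192925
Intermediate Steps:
G = -174848 (G = -8*21856 = -174848)
C(I, q) = 68 + 4*I (C(I, q) = 16 - 4*(-13 - I) = 16 + (52 + 4*I) = 68 + 4*I)
N = -13535 (N = (68 + 4*(-119)) - 1*13127 = (68 - 476) - 13127 = -408 - 13127 = -13535)
s = -4542
(s + G) + N = (-4542 - 174848) - 13535 = -179390 - 13535 = -192925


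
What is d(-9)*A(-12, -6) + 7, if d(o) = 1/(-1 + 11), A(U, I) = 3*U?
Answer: 17/5 ≈ 3.4000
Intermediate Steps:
d(o) = ⅒ (d(o) = 1/10 = ⅒)
d(-9)*A(-12, -6) + 7 = (3*(-12))/10 + 7 = (⅒)*(-36) + 7 = -18/5 + 7 = 17/5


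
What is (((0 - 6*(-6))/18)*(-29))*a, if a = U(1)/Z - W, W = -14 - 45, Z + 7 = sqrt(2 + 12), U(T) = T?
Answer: -17052/5 + 58*sqrt(14)/35 ≈ -3404.2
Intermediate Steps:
Z = -7 + sqrt(14) (Z = -7 + sqrt(2 + 12) = -7 + sqrt(14) ≈ -3.2583)
W = -59
a = 59 + 1/(-7 + sqrt(14)) (a = 1/(-7 + sqrt(14)) - 1*(-59) = 1/(-7 + sqrt(14)) + 59 = 59 + 1/(-7 + sqrt(14)) ≈ 58.693)
(((0 - 6*(-6))/18)*(-29))*a = (((0 - 6*(-6))/18)*(-29))*(294/5 - sqrt(14)/35) = (((0 + 36)*(1/18))*(-29))*(294/5 - sqrt(14)/35) = ((36*(1/18))*(-29))*(294/5 - sqrt(14)/35) = (2*(-29))*(294/5 - sqrt(14)/35) = -58*(294/5 - sqrt(14)/35) = -17052/5 + 58*sqrt(14)/35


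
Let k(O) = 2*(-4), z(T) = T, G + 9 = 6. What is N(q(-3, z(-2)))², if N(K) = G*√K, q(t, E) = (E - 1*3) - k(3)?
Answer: 27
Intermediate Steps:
G = -3 (G = -9 + 6 = -3)
k(O) = -8
q(t, E) = 5 + E (q(t, E) = (E - 1*3) - 1*(-8) = (E - 3) + 8 = (-3 + E) + 8 = 5 + E)
N(K) = -3*√K
N(q(-3, z(-2)))² = (-3*√(5 - 2))² = (-3*√3)² = 27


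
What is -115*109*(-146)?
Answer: 1830110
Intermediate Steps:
-115*109*(-146) = -12535*(-146) = 1830110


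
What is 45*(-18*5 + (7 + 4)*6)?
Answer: -1080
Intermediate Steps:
45*(-18*5 + (7 + 4)*6) = 45*(-90 + 11*6) = 45*(-90 + 66) = 45*(-24) = -1080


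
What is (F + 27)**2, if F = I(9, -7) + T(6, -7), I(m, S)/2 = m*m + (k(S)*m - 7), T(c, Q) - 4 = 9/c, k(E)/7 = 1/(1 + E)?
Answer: 101761/4 ≈ 25440.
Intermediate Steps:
k(E) = 7/(1 + E)
T(c, Q) = 4 + 9/c
I(m, S) = -14 + 2*m**2 + 14*m/(1 + S) (I(m, S) = 2*(m*m + ((7/(1 + S))*m - 7)) = 2*(m**2 + (7*m/(1 + S) - 7)) = 2*(m**2 + (-7 + 7*m/(1 + S))) = 2*(-7 + m**2 + 7*m/(1 + S)) = -14 + 2*m**2 + 14*m/(1 + S))
F = 265/2 (F = 2*(7*9 + (1 - 7)*(-7 + 9**2))/(1 - 7) + (4 + 9/6) = 2*(63 - 6*(-7 + 81))/(-6) + (4 + 9*(1/6)) = 2*(-1/6)*(63 - 6*74) + (4 + 3/2) = 2*(-1/6)*(63 - 444) + 11/2 = 2*(-1/6)*(-381) + 11/2 = 127 + 11/2 = 265/2 ≈ 132.50)
(F + 27)**2 = (265/2 + 27)**2 = (319/2)**2 = 101761/4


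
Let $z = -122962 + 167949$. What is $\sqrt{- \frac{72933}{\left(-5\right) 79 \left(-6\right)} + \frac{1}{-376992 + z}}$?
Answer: $\frac{i \sqrt{84679677805410510}}{52456790} \approx 5.5474 i$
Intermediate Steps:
$z = 44987$
$\sqrt{- \frac{72933}{\left(-5\right) 79 \left(-6\right)} + \frac{1}{-376992 + z}} = \sqrt{- \frac{72933}{\left(-5\right) 79 \left(-6\right)} + \frac{1}{-376992 + 44987}} = \sqrt{- \frac{72933}{\left(-395\right) \left(-6\right)} + \frac{1}{-332005}} = \sqrt{- \frac{72933}{2370} - \frac{1}{332005}} = \sqrt{\left(-72933\right) \frac{1}{2370} - \frac{1}{332005}} = \sqrt{- \frac{24311}{790} - \frac{1}{332005}} = \sqrt{- \frac{1614274869}{52456790}} = \frac{i \sqrt{84679677805410510}}{52456790}$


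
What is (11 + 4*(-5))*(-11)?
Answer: 99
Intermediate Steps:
(11 + 4*(-5))*(-11) = (11 - 20)*(-11) = -9*(-11) = 99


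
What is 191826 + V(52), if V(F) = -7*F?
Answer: 191462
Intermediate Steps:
191826 + V(52) = 191826 - 7*52 = 191826 - 364 = 191462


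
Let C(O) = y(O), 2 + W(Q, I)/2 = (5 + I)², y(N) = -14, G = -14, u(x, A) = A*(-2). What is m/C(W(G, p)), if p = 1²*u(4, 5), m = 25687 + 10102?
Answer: -35789/14 ≈ -2556.4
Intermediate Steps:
m = 35789
u(x, A) = -2*A
p = -10 (p = 1²*(-2*5) = 1*(-10) = -10)
W(Q, I) = -4 + 2*(5 + I)²
C(O) = -14
m/C(W(G, p)) = 35789/(-14) = 35789*(-1/14) = -35789/14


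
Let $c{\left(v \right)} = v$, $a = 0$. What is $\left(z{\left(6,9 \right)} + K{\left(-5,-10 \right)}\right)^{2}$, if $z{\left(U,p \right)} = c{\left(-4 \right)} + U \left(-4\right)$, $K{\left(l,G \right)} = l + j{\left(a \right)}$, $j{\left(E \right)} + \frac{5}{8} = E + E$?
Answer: $\frac{72361}{64} \approx 1130.6$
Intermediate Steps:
$j{\left(E \right)} = - \frac{5}{8} + 2 E$ ($j{\left(E \right)} = - \frac{5}{8} + \left(E + E\right) = - \frac{5}{8} + 2 E$)
$K{\left(l,G \right)} = - \frac{5}{8} + l$ ($K{\left(l,G \right)} = l + \left(- \frac{5}{8} + 2 \cdot 0\right) = l + \left(- \frac{5}{8} + 0\right) = l - \frac{5}{8} = - \frac{5}{8} + l$)
$z{\left(U,p \right)} = -4 - 4 U$ ($z{\left(U,p \right)} = -4 + U \left(-4\right) = -4 - 4 U$)
$\left(z{\left(6,9 \right)} + K{\left(-5,-10 \right)}\right)^{2} = \left(\left(-4 - 24\right) - \frac{45}{8}\right)^{2} = \left(-28 - \frac{45}{8}\right)^{2} = \left(- \frac{269}{8}\right)^{2} = \frac{72361}{64}$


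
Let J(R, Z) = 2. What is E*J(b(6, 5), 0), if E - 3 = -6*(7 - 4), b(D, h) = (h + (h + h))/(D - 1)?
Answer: -30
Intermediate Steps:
b(D, h) = 3*h/(-1 + D) (b(D, h) = (h + 2*h)/(-1 + D) = (3*h)/(-1 + D) = 3*h/(-1 + D))
E = -15 (E = 3 - 6*(7 - 4) = 3 - 6*3 = 3 - 18 = -15)
E*J(b(6, 5), 0) = -15*2 = -30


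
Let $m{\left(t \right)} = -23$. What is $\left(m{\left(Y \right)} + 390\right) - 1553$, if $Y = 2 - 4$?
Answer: $-1186$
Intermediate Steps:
$Y = -2$ ($Y = 2 - 4 = -2$)
$\left(m{\left(Y \right)} + 390\right) - 1553 = \left(-23 + 390\right) - 1553 = 367 - 1553 = -1186$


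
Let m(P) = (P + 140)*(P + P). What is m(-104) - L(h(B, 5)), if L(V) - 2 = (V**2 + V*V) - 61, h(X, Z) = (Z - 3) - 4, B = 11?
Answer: -7437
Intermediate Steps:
h(X, Z) = -7 + Z (h(X, Z) = (-3 + Z) - 4 = -7 + Z)
L(V) = -59 + 2*V**2 (L(V) = 2 + ((V**2 + V*V) - 61) = 2 + ((V**2 + V**2) - 61) = 2 + (2*V**2 - 61) = 2 + (-61 + 2*V**2) = -59 + 2*V**2)
m(P) = 2*P*(140 + P) (m(P) = (140 + P)*(2*P) = 2*P*(140 + P))
m(-104) - L(h(B, 5)) = 2*(-104)*(140 - 104) - (-59 + 2*(-7 + 5)**2) = 2*(-104)*36 - (-59 + 2*(-2)**2) = -7488 - (-59 + 2*4) = -7488 - (-59 + 8) = -7488 - 1*(-51) = -7488 + 51 = -7437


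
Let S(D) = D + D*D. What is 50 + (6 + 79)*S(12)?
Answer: 13310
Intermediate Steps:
S(D) = D + D**2
50 + (6 + 79)*S(12) = 50 + (6 + 79)*(12*(1 + 12)) = 50 + 85*(12*13) = 50 + 85*156 = 50 + 13260 = 13310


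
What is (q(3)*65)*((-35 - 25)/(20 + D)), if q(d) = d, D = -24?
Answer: 2925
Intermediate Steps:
(q(3)*65)*((-35 - 25)/(20 + D)) = (3*65)*((-35 - 25)/(20 - 24)) = 195*(-60/(-4)) = 195*(-60*(-1/4)) = 195*15 = 2925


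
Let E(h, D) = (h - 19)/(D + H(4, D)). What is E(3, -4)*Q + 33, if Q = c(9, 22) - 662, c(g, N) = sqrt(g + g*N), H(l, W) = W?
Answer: -1291 + 6*sqrt(23) ≈ -1262.2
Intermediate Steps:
c(g, N) = sqrt(g + N*g)
E(h, D) = (-19 + h)/(2*D) (E(h, D) = (h - 19)/(D + D) = (-19 + h)/((2*D)) = (-19 + h)*(1/(2*D)) = (-19 + h)/(2*D))
Q = -662 + 3*sqrt(23) (Q = sqrt(9*(1 + 22)) - 662 = sqrt(9*23) - 662 = sqrt(207) - 662 = 3*sqrt(23) - 662 = -662 + 3*sqrt(23) ≈ -647.61)
E(3, -4)*Q + 33 = ((1/2)*(-19 + 3)/(-4))*(-662 + 3*sqrt(23)) + 33 = ((1/2)*(-1/4)*(-16))*(-662 + 3*sqrt(23)) + 33 = 2*(-662 + 3*sqrt(23)) + 33 = (-1324 + 6*sqrt(23)) + 33 = -1291 + 6*sqrt(23)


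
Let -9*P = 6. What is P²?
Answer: 4/9 ≈ 0.44444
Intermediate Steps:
P = -⅔ (P = -⅑*6 = -⅔ ≈ -0.66667)
P² = (-⅔)² = 4/9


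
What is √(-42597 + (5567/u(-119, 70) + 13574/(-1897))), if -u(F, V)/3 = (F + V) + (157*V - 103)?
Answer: I*√162079904134974096138/61679058 ≈ 206.41*I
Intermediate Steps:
u(F, V) = 309 - 474*V - 3*F (u(F, V) = -3*((F + V) + (157*V - 103)) = -3*((F + V) + (-103 + 157*V)) = -3*(-103 + F + 158*V) = 309 - 474*V - 3*F)
√(-42597 + (5567/u(-119, 70) + 13574/(-1897))) = √(-42597 + (5567/(309 - 474*70 - 3*(-119)) + 13574/(-1897))) = √(-42597 + (5567/(309 - 33180 + 357) + 13574*(-1/1897))) = √(-42597 + (5567/(-32514) - 13574/1897)) = √(-42597 + (5567*(-1/32514) - 13574/1897)) = √(-42597 + (-5567/32514 - 13574/1897)) = √(-42597 - 451905635/61679058) = √(-2627794739261/61679058) = I*√162079904134974096138/61679058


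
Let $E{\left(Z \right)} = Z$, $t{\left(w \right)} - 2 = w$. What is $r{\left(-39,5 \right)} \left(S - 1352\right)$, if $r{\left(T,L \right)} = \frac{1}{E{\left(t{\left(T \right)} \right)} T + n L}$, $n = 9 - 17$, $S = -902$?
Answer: $- \frac{98}{61} \approx -1.6066$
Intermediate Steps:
$t{\left(w \right)} = 2 + w$
$n = -8$ ($n = 9 - 17 = -8$)
$r{\left(T,L \right)} = \frac{1}{- 8 L + T \left(2 + T\right)}$ ($r{\left(T,L \right)} = \frac{1}{\left(2 + T\right) T - 8 L} = \frac{1}{T \left(2 + T\right) - 8 L} = \frac{1}{- 8 L + T \left(2 + T\right)}$)
$r{\left(-39,5 \right)} \left(S - 1352\right) = \frac{-902 - 1352}{\left(-8\right) 5 - 39 \left(2 - 39\right)} = \frac{1}{-40 - -1443} \left(-2254\right) = \frac{1}{-40 + 1443} \left(-2254\right) = \frac{1}{1403} \left(-2254\right) = - \frac{98}{61}$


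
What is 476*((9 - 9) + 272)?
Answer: 129472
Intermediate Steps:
476*((9 - 9) + 272) = 476*(0 + 272) = 476*272 = 129472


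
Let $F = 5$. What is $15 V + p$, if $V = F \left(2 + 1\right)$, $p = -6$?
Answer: $219$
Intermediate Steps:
$V = 15$ ($V = 5 \left(2 + 1\right) = 5 \cdot 3 = 15$)
$15 V + p = 15 \cdot 15 - 6 = 225 - 6 = 219$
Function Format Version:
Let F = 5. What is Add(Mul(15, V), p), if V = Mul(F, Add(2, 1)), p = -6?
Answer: 219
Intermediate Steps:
V = 15 (V = Mul(5, Add(2, 1)) = Mul(5, 3) = 15)
Add(Mul(15, V), p) = Add(Mul(15, 15), -6) = Add(225, -6) = 219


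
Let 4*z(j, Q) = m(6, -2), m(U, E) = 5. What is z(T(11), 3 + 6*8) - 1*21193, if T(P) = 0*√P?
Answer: -84767/4 ≈ -21192.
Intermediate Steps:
T(P) = 0
z(j, Q) = 5/4 (z(j, Q) = (¼)*5 = 5/4)
z(T(11), 3 + 6*8) - 1*21193 = 5/4 - 1*21193 = 5/4 - 21193 = -84767/4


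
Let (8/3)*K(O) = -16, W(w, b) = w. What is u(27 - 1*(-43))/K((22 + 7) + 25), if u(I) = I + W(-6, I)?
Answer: -32/3 ≈ -10.667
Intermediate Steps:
K(O) = -6 (K(O) = (3/8)*(-16) = -6)
u(I) = -6 + I (u(I) = I - 6 = -6 + I)
u(27 - 1*(-43))/K((22 + 7) + 25) = (-6 + (27 - 1*(-43)))/(-6) = (-6 + (27 + 43))*(-⅙) = (-6 + 70)*(-⅙) = 64*(-⅙) = -32/3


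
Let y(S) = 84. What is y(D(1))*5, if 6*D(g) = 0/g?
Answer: 420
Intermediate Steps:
D(g) = 0 (D(g) = (0/g)/6 = (⅙)*0 = 0)
y(D(1))*5 = 84*5 = 420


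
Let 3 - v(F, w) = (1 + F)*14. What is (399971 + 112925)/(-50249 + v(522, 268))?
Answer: -16028/1799 ≈ -8.9094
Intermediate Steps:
v(F, w) = -11 - 14*F (v(F, w) = 3 - (1 + F)*14 = 3 - (14 + 14*F) = 3 + (-14 - 14*F) = -11 - 14*F)
(399971 + 112925)/(-50249 + v(522, 268)) = (399971 + 112925)/(-50249 + (-11 - 14*522)) = 512896/(-50249 + (-11 - 7308)) = 512896/(-50249 - 7319) = 512896/(-57568) = 512896*(-1/57568) = -16028/1799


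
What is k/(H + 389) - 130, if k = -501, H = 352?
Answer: -32277/247 ≈ -130.68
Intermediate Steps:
k/(H + 389) - 130 = -501/(352 + 389) - 130 = -501/741 - 130 = -501*1/741 - 130 = -167/247 - 130 = -32277/247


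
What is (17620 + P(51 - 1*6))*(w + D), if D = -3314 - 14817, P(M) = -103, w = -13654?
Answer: -556777845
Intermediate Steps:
D = -18131
(17620 + P(51 - 1*6))*(w + D) = (17620 - 103)*(-13654 - 18131) = 17517*(-31785) = -556777845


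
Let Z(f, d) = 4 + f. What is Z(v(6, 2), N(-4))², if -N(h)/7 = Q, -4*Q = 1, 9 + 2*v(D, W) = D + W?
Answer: 49/4 ≈ 12.250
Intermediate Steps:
v(D, W) = -9/2 + D/2 + W/2 (v(D, W) = -9/2 + (D + W)/2 = -9/2 + (D/2 + W/2) = -9/2 + D/2 + W/2)
Q = -¼ (Q = -¼*1 = -¼ ≈ -0.25000)
N(h) = 7/4 (N(h) = -7*(-¼) = 7/4)
Z(v(6, 2), N(-4))² = (4 + (-9/2 + (½)*6 + (½)*2))² = (4 + (-9/2 + 3 + 1))² = (4 - ½)² = (7/2)² = 49/4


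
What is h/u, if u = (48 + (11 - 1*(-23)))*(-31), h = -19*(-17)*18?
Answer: -2907/1271 ≈ -2.2872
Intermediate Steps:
h = 5814 (h = 323*18 = 5814)
u = -2542 (u = (48 + (11 + 23))*(-31) = (48 + 34)*(-31) = 82*(-31) = -2542)
h/u = 5814/(-2542) = 5814*(-1/2542) = -2907/1271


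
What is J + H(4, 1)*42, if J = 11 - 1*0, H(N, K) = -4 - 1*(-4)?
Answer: 11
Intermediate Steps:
H(N, K) = 0 (H(N, K) = -4 + 4 = 0)
J = 11 (J = 11 + 0 = 11)
J + H(4, 1)*42 = 11 + 0*42 = 11 + 0 = 11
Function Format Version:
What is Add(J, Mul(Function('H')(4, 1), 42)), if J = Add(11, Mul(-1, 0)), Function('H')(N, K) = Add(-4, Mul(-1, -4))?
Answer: 11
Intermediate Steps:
Function('H')(N, K) = 0 (Function('H')(N, K) = Add(-4, 4) = 0)
J = 11 (J = Add(11, 0) = 11)
Add(J, Mul(Function('H')(4, 1), 42)) = Add(11, Mul(0, 42)) = Add(11, 0) = 11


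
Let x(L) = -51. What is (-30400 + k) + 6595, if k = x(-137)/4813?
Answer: -114573516/4813 ≈ -23805.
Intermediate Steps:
k = -51/4813 ≈ -0.010596
(-30400 + k) + 6595 = (-30400 - 51/4813) + 6595 = -146315251/4813 + 6595 = -114573516/4813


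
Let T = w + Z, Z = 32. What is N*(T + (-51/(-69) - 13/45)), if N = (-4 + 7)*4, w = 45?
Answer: 320644/345 ≈ 929.40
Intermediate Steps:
N = 12 (N = 3*4 = 12)
T = 77 (T = 45 + 32 = 77)
N*(T + (-51/(-69) - 13/45)) = 12*(77 + (-51/(-69) - 13/45)) = 12*(77 + (-51*(-1/69) - 13*1/45)) = 12*(77 + (17/23 - 13/45)) = 12*(77 + 466/1035) = 12*(80161/1035) = 320644/345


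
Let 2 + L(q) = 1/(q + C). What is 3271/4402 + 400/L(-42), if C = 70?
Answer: -9824499/48422 ≈ -202.89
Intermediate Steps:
L(q) = -2 + 1/(70 + q) (L(q) = -2 + 1/(q + 70) = -2 + 1/(70 + q))
3271/4402 + 400/L(-42) = 3271/4402 + 400/(((-139 - 2*(-42))/(70 - 42))) = 3271*(1/4402) + 400/(((-139 + 84)/28)) = 3271/4402 + 400/(((1/28)*(-55))) = 3271/4402 + 400/(-55/28) = 3271/4402 + 400*(-28/55) = 3271/4402 - 2240/11 = -9824499/48422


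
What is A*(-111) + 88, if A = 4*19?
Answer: -8348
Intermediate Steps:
A = 76
A*(-111) + 88 = 76*(-111) + 88 = -8436 + 88 = -8348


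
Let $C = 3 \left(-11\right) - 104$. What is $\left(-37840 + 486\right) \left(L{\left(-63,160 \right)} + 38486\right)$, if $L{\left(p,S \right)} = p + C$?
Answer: $-1430135244$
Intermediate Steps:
$C = -137$ ($C = -33 - 104 = -137$)
$L{\left(p,S \right)} = -137 + p$ ($L{\left(p,S \right)} = p - 137 = -137 + p$)
$\left(-37840 + 486\right) \left(L{\left(-63,160 \right)} + 38486\right) = \left(-37840 + 486\right) \left(\left(-137 - 63\right) + 38486\right) = - 37354 \left(-200 + 38486\right) = \left(-37354\right) 38286 = -1430135244$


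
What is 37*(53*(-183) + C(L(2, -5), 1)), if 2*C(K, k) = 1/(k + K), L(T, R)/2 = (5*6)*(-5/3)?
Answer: -71054911/198 ≈ -3.5886e+5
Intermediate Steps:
L(T, R) = -100 (L(T, R) = 2*((5*6)*(-5/3)) = 2*(30*(-5*1/3)) = 2*(30*(-5/3)) = 2*(-50) = -100)
C(K, k) = 1/(2*(K + k)) (C(K, k) = 1/(2*(k + K)) = 1/(2*(K + k)))
37*(53*(-183) + C(L(2, -5), 1)) = 37*(53*(-183) + 1/(2*(-100 + 1))) = 37*(-9699 + (1/2)/(-99)) = 37*(-9699 + (1/2)*(-1/99)) = 37*(-9699 - 1/198) = 37*(-1920403/198) = -71054911/198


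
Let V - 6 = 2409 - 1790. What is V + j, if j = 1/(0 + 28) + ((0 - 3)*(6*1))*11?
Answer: 11957/28 ≈ 427.04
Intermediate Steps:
j = -5543/28 (j = 1/28 - 3*6*11 = 1/28 - 18*11 = 1/28 - 198 = -5543/28 ≈ -197.96)
V = 625 (V = 6 + (2409 - 1790) = 6 + 619 = 625)
V + j = 625 - 5543/28 = 11957/28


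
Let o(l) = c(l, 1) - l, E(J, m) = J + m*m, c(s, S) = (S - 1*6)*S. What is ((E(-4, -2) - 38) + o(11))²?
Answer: 2916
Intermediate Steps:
c(s, S) = S*(-6 + S) (c(s, S) = (S - 6)*S = (-6 + S)*S = S*(-6 + S))
E(J, m) = J + m²
o(l) = -5 - l (o(l) = 1*(-6 + 1) - l = 1*(-5) - l = -5 - l)
((E(-4, -2) - 38) + o(11))² = (((-4 + (-2)²) - 38) + (-5 - 1*11))² = (((-4 + 4) - 38) + (-5 - 11))² = ((0 - 38) - 16)² = (-38 - 16)² = (-54)² = 2916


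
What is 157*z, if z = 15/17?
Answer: 2355/17 ≈ 138.53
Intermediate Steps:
z = 15/17 (z = 15*(1/17) = 15/17 ≈ 0.88235)
157*z = 157*(15/17) = 2355/17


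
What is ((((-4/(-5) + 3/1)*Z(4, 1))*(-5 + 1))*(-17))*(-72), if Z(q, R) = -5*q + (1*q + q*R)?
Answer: 1116288/5 ≈ 2.2326e+5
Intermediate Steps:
Z(q, R) = -4*q + R*q (Z(q, R) = -5*q + (q + R*q) = -4*q + R*q)
((((-4/(-5) + 3/1)*Z(4, 1))*(-5 + 1))*(-17))*(-72) = ((((-4/(-5) + 3/1)*(4*(-4 + 1)))*(-5 + 1))*(-17))*(-72) = ((((-4*(-⅕) + 3*1)*(4*(-3)))*(-4))*(-17))*(-72) = ((((⅘ + 3)*(-12))*(-4))*(-17))*(-72) = ((((19/5)*(-12))*(-4))*(-17))*(-72) = (-228/5*(-4)*(-17))*(-72) = ((912/5)*(-17))*(-72) = -15504/5*(-72) = 1116288/5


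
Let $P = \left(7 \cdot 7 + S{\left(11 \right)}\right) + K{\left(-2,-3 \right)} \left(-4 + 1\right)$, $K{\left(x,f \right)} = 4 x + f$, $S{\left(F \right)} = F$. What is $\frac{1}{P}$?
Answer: $\frac{1}{93} \approx 0.010753$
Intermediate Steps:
$K{\left(x,f \right)} = f + 4 x$
$P = 93$ ($P = \left(7 \cdot 7 + 11\right) + \left(-3 + 4 \left(-2\right)\right) \left(-4 + 1\right) = \left(49 + 11\right) + \left(-3 - 8\right) \left(-3\right) = 60 - -33 = 60 + 33 = 93$)
$\frac{1}{P} = \frac{1}{93}$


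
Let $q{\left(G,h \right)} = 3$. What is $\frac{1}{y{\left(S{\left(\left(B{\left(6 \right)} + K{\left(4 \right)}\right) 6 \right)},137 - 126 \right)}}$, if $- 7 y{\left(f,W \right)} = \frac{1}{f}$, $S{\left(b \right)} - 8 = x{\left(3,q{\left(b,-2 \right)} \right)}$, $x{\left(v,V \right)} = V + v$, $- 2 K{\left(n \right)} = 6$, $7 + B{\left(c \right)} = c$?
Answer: $-98$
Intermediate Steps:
$B{\left(c \right)} = -7 + c$
$K{\left(n \right)} = -3$ ($K{\left(n \right)} = \left(- \frac{1}{2}\right) 6 = -3$)
$S{\left(b \right)} = 14$ ($S{\left(b \right)} = 8 + \left(3 + 3\right) = 8 + 6 = 14$)
$y{\left(f,W \right)} = - \frac{1}{7 f}$
$\frac{1}{y{\left(S{\left(\left(B{\left(6 \right)} + K{\left(4 \right)}\right) 6 \right)},137 - 126 \right)}} = \frac{1}{\left(- \frac{1}{7}\right) \frac{1}{14}} = \frac{1}{- \frac{1}{98}} = -98$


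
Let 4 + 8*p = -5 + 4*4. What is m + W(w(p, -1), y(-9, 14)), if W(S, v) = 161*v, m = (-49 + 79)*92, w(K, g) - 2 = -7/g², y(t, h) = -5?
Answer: 1955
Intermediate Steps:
p = 7/8 (p = -½ + (-5 + 4*4)/8 = -½ + (-5 + 16)/8 = -½ + (⅛)*11 = -½ + 11/8 = 7/8 ≈ 0.87500)
w(K, g) = 2 - 7/g²
m = 2760 (m = 30*92 = 2760)
m + W(w(p, -1), y(-9, 14)) = 2760 + 161*(-5) = 2760 - 805 = 1955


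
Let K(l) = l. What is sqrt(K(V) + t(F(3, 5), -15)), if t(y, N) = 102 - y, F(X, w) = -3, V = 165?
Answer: 3*sqrt(30) ≈ 16.432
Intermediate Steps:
sqrt(K(V) + t(F(3, 5), -15)) = sqrt(165 + (102 - 1*(-3))) = sqrt(165 + (102 + 3)) = sqrt(165 + 105) = sqrt(270) = 3*sqrt(30)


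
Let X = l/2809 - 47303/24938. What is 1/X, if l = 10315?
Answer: 70050842/124361343 ≈ 0.56328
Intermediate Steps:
X = 124361343/70050842 (X = 10315/2809 - 47303/24938 = 124361343/70050842 ≈ 1.7753)
1/X = 1/(124361343/70050842) = 70050842/124361343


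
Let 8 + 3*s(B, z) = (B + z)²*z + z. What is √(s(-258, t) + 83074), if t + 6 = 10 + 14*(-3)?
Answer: 2*I*√256686 ≈ 1013.3*I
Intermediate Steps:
t = -38 (t = -6 + (10 + 14*(-3)) = -6 + (10 - 42) = -6 - 32 = -38)
s(B, z) = -8/3 + z/3 + z*(B + z)²/3 (s(B, z) = -8/3 + ((B + z)²*z + z)/3 = -8/3 + (z*(B + z)² + z)/3 = -8/3 + (z + z*(B + z)²)/3 = -8/3 + (z/3 + z*(B + z)²/3) = -8/3 + z/3 + z*(B + z)²/3)
√(s(-258, t) + 83074) = √((-8/3 + (⅓)*(-38) + (⅓)*(-38)*(-258 - 38)²) + 83074) = √((-8/3 - 38/3 + (⅓)*(-38)*(-296)²) + 83074) = √((-8/3 - 38/3 + (⅓)*(-38)*87616) + 83074) = √((-8/3 - 38/3 - 3329408/3) + 83074) = √(-1109818 + 83074) = √(-1026744) = 2*I*√256686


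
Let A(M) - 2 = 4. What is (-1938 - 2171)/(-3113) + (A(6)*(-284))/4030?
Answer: 5627359/6272695 ≈ 0.89712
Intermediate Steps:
A(M) = 6 (A(M) = 2 + 4 = 6)
(-1938 - 2171)/(-3113) + (A(6)*(-284))/4030 = (-1938 - 2171)/(-3113) + (6*(-284))/4030 = -4109*(-1/3113) - 1704*1/4030 = 4109/3113 - 852/2015 = 5627359/6272695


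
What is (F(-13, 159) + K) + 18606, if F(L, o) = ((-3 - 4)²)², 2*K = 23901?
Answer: 65915/2 ≈ 32958.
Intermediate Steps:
K = 23901/2 (K = (½)*23901 = 23901/2 ≈ 11951.)
F(L, o) = 2401 (F(L, o) = ((-7)²)² = 49² = 2401)
(F(-13, 159) + K) + 18606 = (2401 + 23901/2) + 18606 = 28703/2 + 18606 = 65915/2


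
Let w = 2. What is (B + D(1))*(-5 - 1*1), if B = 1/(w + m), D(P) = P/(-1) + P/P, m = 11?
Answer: -6/13 ≈ -0.46154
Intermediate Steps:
D(P) = 1 - P (D(P) = P*(-1) + 1 = -P + 1 = 1 - P)
B = 1/13 (B = 1/(2 + 11) = 1/13 ≈ 0.076923)
(B + D(1))*(-5 - 1*1) = (1/13 + (1 - 1*1))*(-5 - 1*1) = (1/13 + (1 - 1))*(-5 - 1) = (1/13 + 0)*(-6) = (1/13)*(-6) = -6/13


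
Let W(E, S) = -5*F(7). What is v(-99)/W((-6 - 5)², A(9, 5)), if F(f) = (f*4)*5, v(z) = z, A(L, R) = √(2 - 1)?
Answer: 99/700 ≈ 0.14143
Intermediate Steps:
A(L, R) = 1 (A(L, R) = √1 = 1)
F(f) = 20*f (F(f) = (4*f)*5 = 20*f)
W(E, S) = -700 (W(E, S) = -100*7 = -5*140 = -700)
v(-99)/W((-6 - 5)², A(9, 5)) = -99/(-700) = -99*(-1/700) = 99/700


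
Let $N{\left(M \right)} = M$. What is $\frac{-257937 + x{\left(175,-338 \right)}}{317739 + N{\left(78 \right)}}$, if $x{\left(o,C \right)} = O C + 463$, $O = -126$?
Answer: $- \frac{214886}{317817} \approx -0.67613$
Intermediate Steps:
$x{\left(o,C \right)} = 463 - 126 C$ ($x{\left(o,C \right)} = - 126 C + 463 = 463 - 126 C$)
$\frac{-257937 + x{\left(175,-338 \right)}}{317739 + N{\left(78 \right)}} = \frac{-257937 + \left(463 - -42588\right)}{317739 + 78} = \frac{-257937 + \left(463 + 42588\right)}{317817} = \left(-257937 + 43051\right) \frac{1}{317817} = \left(-214886\right) \frac{1}{317817} = - \frac{214886}{317817}$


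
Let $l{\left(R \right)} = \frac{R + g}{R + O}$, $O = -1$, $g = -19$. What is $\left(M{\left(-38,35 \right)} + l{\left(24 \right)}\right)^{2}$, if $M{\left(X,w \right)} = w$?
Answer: $\frac{656100}{529} \approx 1240.3$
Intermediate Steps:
$l{\left(R \right)} = \frac{-19 + R}{-1 + R}$ ($l{\left(R \right)} = \frac{R - 19}{R - 1} = \frac{-19 + R}{-1 + R}$)
$\left(M{\left(-38,35 \right)} + l{\left(24 \right)}\right)^{2} = \left(35 + \frac{-19 + 24}{-1 + 24}\right)^{2} = \left(35 + \frac{1}{23} \cdot 5\right)^{2} = \left(35 + \frac{5}{23}\right)^{2} = \left(\frac{810}{23}\right)^{2} = \frac{656100}{529}$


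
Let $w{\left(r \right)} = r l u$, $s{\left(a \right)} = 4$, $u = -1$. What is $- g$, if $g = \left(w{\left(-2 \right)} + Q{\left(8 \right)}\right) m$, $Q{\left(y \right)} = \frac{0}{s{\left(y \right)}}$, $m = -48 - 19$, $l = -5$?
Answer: $-670$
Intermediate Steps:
$m = -67$ ($m = -48 - 19 = -67$)
$w{\left(r \right)} = 5 r$ ($w{\left(r \right)} = r \left(-5\right) \left(-1\right) = - 5 r \left(-1\right) = 5 r$)
$Q{\left(y \right)} = 0$ ($Q{\left(y \right)} = \frac{0}{4} = 0 \cdot \frac{1}{4} = 0$)
$g = 670$ ($g = \left(5 \left(-2\right) + 0\right) \left(-67\right) = \left(-10 + 0\right) \left(-67\right) = \left(-10\right) \left(-67\right) = 670$)
$- g = \left(-1\right) 670 = -670$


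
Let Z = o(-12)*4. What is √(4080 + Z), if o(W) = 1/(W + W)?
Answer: √146874/6 ≈ 63.874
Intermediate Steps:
o(W) = 1/(2*W)
Z = -⅙ (Z = ((½)/(-12))*4 = ((½)*(-1/12))*4 = -1/24*4 = -⅙ ≈ -0.16667)
√(4080 + Z) = √(4080 - ⅙) = √(24479/6) = √146874/6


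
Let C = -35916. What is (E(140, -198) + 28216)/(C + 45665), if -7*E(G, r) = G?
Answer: 28196/9749 ≈ 2.8922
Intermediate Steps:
E(G, r) = -G/7
(E(140, -198) + 28216)/(C + 45665) = (-1/7*140 + 28216)/(-35916 + 45665) = (-20 + 28216)/9749 = 28196*(1/9749) = 28196/9749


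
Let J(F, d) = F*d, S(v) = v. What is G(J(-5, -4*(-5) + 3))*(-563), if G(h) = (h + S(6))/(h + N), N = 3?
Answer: -61367/112 ≈ -547.92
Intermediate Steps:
G(h) = (6 + h)/(3 + h) (G(h) = (h + 6)/(h + 3) = (6 + h)/(3 + h))
G(J(-5, -4*(-5) + 3))*(-563) = ((6 - 5*(-4*(-5) + 3))/(3 - 5*(-4*(-5) + 3)))*(-563) = ((6 - 5*(20 + 3))/(3 - 5*(20 + 3)))*(-563) = ((6 - 5*23)/(3 - 5*23))*(-563) = ((6 - 115)/(3 - 115))*(-563) = (-109/(-112))*(-563) = -1/112*(-109)*(-563) = (109/112)*(-563) = -61367/112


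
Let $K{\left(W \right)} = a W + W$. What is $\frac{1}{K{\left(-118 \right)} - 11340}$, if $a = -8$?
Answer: $- \frac{1}{10514} \approx -9.5111 \cdot 10^{-5}$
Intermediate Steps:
$K{\left(W \right)} = - 7 W$ ($K{\left(W \right)} = - 8 W + W = - 7 W$)
$\frac{1}{K{\left(-118 \right)} - 11340} = \frac{1}{\left(-7\right) \left(-118\right) - 11340} = \frac{1}{826 - 11340} = \frac{1}{-10514} = - \frac{1}{10514}$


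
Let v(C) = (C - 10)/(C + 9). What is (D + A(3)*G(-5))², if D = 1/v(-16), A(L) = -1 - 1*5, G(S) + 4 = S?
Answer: 1990921/676 ≈ 2945.1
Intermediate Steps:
G(S) = -4 + S
A(L) = -6 (A(L) = -1 - 5 = -6)
v(C) = (-10 + C)/(9 + C)
D = 7/26 (D = 1/((-10 - 16)/(9 - 16)) = 1/(-26/(-7)) = 1/(-⅐*(-26)) = 1/(26/7) = 7/26 ≈ 0.26923)
(D + A(3)*G(-5))² = (7/26 - 6*(-4 - 5))² = (7/26 - 6*(-9))² = (7/26 + 54)² = (1411/26)² = 1990921/676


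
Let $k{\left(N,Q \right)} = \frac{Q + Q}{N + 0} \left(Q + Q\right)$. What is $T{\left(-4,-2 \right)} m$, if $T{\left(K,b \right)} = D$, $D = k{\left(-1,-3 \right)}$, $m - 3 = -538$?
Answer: $19260$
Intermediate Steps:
$k{\left(N,Q \right)} = \frac{4 Q^{2}}{N}$ ($k{\left(N,Q \right)} = \frac{2 Q}{N} 2 Q = \frac{4 Q^{2}}{N}$)
$m = -535$ ($m = 3 - 538 = -535$)
$D = -36$ ($D = \frac{4 \left(-3\right)^{2}}{-1} = 4 \left(-1\right) 9 = -36$)
$T{\left(K,b \right)} = -36$
$T{\left(-4,-2 \right)} m = \left(-36\right) \left(-535\right) = 19260$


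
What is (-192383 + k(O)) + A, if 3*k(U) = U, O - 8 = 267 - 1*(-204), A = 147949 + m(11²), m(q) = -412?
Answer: -134059/3 ≈ -44686.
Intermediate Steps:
A = 147537 (A = 147949 - 412 = 147537)
O = 479 (O = 8 + (267 - 1*(-204)) = 8 + (267 + 204) = 8 + 471 = 479)
k(U) = U/3
(-192383 + k(O)) + A = (-192383 + (⅓)*479) + 147537 = (-192383 + 479/3) + 147537 = -576670/3 + 147537 = -134059/3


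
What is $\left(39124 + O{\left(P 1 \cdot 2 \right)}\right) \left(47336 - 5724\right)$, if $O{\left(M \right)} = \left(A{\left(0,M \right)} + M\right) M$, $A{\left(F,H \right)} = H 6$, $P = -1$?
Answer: $1629193024$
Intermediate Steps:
$A{\left(F,H \right)} = 6 H$
$O{\left(M \right)} = 7 M^{2}$ ($O{\left(M \right)} = \left(6 M + M\right) M = 7 M M = 7 M^{2}$)
$\left(39124 + O{\left(P 1 \cdot 2 \right)}\right) \left(47336 - 5724\right) = \left(39124 + 7 \left(- 1 \cdot 2\right)^{2}\right) \left(47336 - 5724\right) = \left(39124 + 7 \left(\left(-1\right) 2\right)^{2}\right) 41612 = \left(39124 + 7 \left(-2\right)^{2}\right) 41612 = \left(39124 + 7 \cdot 4\right) 41612 = \left(39124 + 28\right) 41612 = 39152 \cdot 41612 = 1629193024$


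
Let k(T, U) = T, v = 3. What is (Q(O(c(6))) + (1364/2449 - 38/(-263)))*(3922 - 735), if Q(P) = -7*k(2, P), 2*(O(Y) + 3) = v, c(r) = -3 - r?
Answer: -880580848/20777 ≈ -42383.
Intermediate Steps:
O(Y) = -3/2 (O(Y) = -3 + (½)*3 = -3 + 3/2 = -3/2)
Q(P) = -14 (Q(P) = -7*2 = -14)
(Q(O(c(6))) + (1364/2449 - 38/(-263)))*(3922 - 735) = (-14 + (1364/2449 - 38/(-263)))*(3922 - 735) = (-14 + (1364*(1/2449) - 38*(-1/263)))*3187 = (-14 + (44/79 + 38/263))*3187 = (-14 + 14574/20777)*3187 = -276304/20777*3187 = -880580848/20777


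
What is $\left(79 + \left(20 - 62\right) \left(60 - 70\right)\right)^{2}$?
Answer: $249001$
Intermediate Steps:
$\left(79 + \left(20 - 62\right) \left(60 - 70\right)\right)^{2} = \left(79 - -420\right)^{2} = \left(79 + 420\right)^{2} = 499^{2} = 249001$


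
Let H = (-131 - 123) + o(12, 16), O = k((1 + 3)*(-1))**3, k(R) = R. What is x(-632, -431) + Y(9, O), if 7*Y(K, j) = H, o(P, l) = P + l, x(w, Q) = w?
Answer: -4650/7 ≈ -664.29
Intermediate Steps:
O = -64 (O = ((1 + 3)*(-1))**3 = (4*(-1))**3 = (-4)**3 = -64)
H = -226 (H = (-131 - 123) + (12 + 16) = -254 + 28 = -226)
Y(K, j) = -226/7 (Y(K, j) = (1/7)*(-226) = -226/7)
x(-632, -431) + Y(9, O) = -632 - 226/7 = -4650/7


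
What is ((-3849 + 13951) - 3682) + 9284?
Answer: 15704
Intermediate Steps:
((-3849 + 13951) - 3682) + 9284 = (10102 - 3682) + 9284 = 6420 + 9284 = 15704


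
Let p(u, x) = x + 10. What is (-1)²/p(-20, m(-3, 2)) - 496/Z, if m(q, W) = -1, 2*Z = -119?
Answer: 9047/1071 ≈ 8.4473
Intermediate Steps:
Z = -119/2 (Z = (½)*(-119) = -119/2 ≈ -59.500)
p(u, x) = 10 + x
(-1)²/p(-20, m(-3, 2)) - 496/Z = (-1)²/(10 - 1) - 496/(-119/2) = 1/9 - 496*(-2/119) = 1*(⅑) + 992/119 = ⅑ + 992/119 = 9047/1071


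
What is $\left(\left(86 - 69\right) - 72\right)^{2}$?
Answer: $3025$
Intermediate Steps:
$\left(\left(86 - 69\right) - 72\right)^{2} = \left(17 - 72\right)^{2} = \left(-55\right)^{2} = 3025$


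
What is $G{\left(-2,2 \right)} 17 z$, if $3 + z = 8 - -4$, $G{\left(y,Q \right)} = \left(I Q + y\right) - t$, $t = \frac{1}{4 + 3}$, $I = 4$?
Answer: $\frac{6273}{7} \approx 896.14$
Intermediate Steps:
$t = \frac{1}{7} \approx 0.14286$
$G{\left(y,Q \right)} = - \frac{1}{7} + y + 4 Q$ ($G{\left(y,Q \right)} = \left(4 Q + y\right) - \frac{1}{7} = \left(y + 4 Q\right) - \frac{1}{7} = - \frac{1}{7} + y + 4 Q$)
$z = 9$ ($z = -3 + \left(8 - -4\right) = -3 + \left(8 + 4\right) = -3 + 12 = 9$)
$G{\left(-2,2 \right)} 17 z = \left(- \frac{1}{7} - 2 + 4 \cdot 2\right) 17 \cdot 9 = \left(- \frac{1}{7} - 2 + 8\right) 17 \cdot 9 = \frac{41}{7} \cdot 17 \cdot 9 = \frac{697}{7} \cdot 9 = \frac{6273}{7}$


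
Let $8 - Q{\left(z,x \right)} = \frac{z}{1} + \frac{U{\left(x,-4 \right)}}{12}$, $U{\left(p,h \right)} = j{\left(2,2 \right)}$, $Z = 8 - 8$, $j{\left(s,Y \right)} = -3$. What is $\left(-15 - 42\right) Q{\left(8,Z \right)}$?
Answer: $- \frac{57}{4} \approx -14.25$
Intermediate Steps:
$Z = 0$ ($Z = 8 - 8 = 0$)
$U{\left(p,h \right)} = -3$
$Q{\left(z,x \right)} = \frac{33}{4} - z$ ($Q{\left(z,x \right)} = 8 - \left(\frac{z}{1} - \frac{3}{12}\right) = 8 - \left(z 1 - \frac{1}{4}\right) = 8 - \left(z - \frac{1}{4}\right) = 8 - \left(- \frac{1}{4} + z\right) = \frac{33}{4} - z$)
$\left(-15 - 42\right) Q{\left(8,Z \right)} = \left(-15 - 42\right) \left(\frac{33}{4} - 8\right) = \left(-57\right) \frac{1}{4} = - \frac{57}{4}$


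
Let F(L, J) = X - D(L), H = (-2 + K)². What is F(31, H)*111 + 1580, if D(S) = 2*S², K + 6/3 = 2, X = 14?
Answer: -210208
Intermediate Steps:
K = 0 (K = -2 + 2 = 0)
H = 4 (H = (-2 + 0)² = (-2)² = 4)
F(L, J) = 14 - 2*L²
F(31, H)*111 + 1580 = (14 - 2*31²)*111 + 1580 = (14 - 2*961)*111 + 1580 = (14 - 1922)*111 + 1580 = -1908*111 + 1580 = -211788 + 1580 = -210208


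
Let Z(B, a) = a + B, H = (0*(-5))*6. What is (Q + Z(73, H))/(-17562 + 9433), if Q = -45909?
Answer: 45836/8129 ≈ 5.6386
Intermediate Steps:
H = 0 (H = 0*6 = 0)
Z(B, a) = B + a
(Q + Z(73, H))/(-17562 + 9433) = (-45909 + (73 + 0))/(-17562 + 9433) = (-45909 + 73)/(-8129) = -45836*(-1/8129) = 45836/8129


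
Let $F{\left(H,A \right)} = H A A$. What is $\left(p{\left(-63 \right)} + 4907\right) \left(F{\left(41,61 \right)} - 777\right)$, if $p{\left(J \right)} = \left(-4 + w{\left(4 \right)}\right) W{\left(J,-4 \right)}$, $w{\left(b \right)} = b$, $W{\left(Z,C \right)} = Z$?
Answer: $744804088$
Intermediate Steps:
$F{\left(H,A \right)} = H A^{2}$ ($F{\left(H,A \right)} = A H A = H A^{2}$)
$p{\left(J \right)} = 0$ ($p{\left(J \right)} = \left(-4 + 4\right) J = 0 J = 0$)
$\left(p{\left(-63 \right)} + 4907\right) \left(F{\left(41,61 \right)} - 777\right) = \left(0 + 4907\right) \left(41 \cdot 61^{2} - 777\right) = 4907 \left(41 \cdot 3721 - 777\right) = 4907 \left(152561 - 777\right) = 4907 \cdot 151784 = 744804088$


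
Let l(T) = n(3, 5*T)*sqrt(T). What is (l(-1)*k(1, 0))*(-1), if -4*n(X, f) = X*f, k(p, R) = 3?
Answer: -45*I/4 ≈ -11.25*I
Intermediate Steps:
n(X, f) = -X*f/4
l(T) = -15*T**(3/2)/4 (l(T) = (-1/4*3*5*T)*sqrt(T) = (-15*T/4)*sqrt(T) = -15*T**(3/2)/4)
(l(-1)*k(1, 0))*(-1) = (-(-15)*I/4*3)*(-1) = ((15*I/4)*3)*(-1) = (45*I/4)*(-1) = -45*I/4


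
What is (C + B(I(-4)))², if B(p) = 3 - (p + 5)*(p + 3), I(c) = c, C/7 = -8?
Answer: 2704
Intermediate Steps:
C = -56 (C = 7*(-8) = -56)
B(p) = 3 - (3 + p)*(5 + p) (B(p) = 3 - (5 + p)*(3 + p) = 3 - (3 + p)*(5 + p))
(C + B(I(-4)))² = (-56 + (-12 - 1*(-4)² - 8*(-4)))² = (-56 + (-12 - 1*16 + 32))² = (-56 + (-12 - 16 + 32))² = (-56 + 4)² = (-52)² = 2704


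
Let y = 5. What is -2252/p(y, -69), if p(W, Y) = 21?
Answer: -2252/21 ≈ -107.24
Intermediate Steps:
-2252/p(y, -69) = -2252/21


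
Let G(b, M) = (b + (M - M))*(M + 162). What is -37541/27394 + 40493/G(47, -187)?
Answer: -1153375917/32187950 ≈ -35.833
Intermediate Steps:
G(b, M) = b*(162 + M) (G(b, M) = (b + 0)*(162 + M) = b*(162 + M))
-37541/27394 + 40493/G(47, -187) = -37541/27394 + 40493/((47*(162 - 187))) = -37541*1/27394 + 40493/((47*(-25))) = -37541/27394 + 40493/(-1175) = -37541/27394 + 40493*(-1/1175) = -37541/27394 - 40493/1175 = -1153375917/32187950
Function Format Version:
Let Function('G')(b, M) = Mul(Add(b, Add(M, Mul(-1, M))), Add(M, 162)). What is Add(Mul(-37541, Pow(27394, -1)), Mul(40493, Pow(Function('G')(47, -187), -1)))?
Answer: Rational(-1153375917, 32187950) ≈ -35.833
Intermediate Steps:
Function('G')(b, M) = Mul(b, Add(162, M)) (Function('G')(b, M) = Mul(Add(b, 0), Add(162, M)) = Mul(b, Add(162, M)))
Add(Mul(-37541, Pow(27394, -1)), Mul(40493, Pow(Function('G')(47, -187), -1))) = Add(Mul(-37541, Pow(27394, -1)), Mul(40493, Pow(Mul(47, Add(162, -187)), -1))) = Add(Mul(-37541, Rational(1, 27394)), Mul(40493, Pow(Mul(47, -25), -1))) = Add(Rational(-37541, 27394), Mul(40493, Pow(-1175, -1))) = Add(Rational(-37541, 27394), Mul(40493, Rational(-1, 1175))) = Add(Rational(-37541, 27394), Rational(-40493, 1175)) = Rational(-1153375917, 32187950)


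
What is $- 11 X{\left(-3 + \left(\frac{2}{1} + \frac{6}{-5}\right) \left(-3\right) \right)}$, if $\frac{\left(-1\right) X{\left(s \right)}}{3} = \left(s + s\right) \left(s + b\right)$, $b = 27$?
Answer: $- \frac{192456}{25} \approx -7698.2$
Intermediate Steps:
$X{\left(s \right)} = - 6 s \left(27 + s\right)$ ($X{\left(s \right)} = - 3 \left(s + s\right) \left(s + 27\right) = - 3 \cdot 2 s \left(27 + s\right) = - 6 s \left(27 + s\right)$)
$- 11 X{\left(-3 + \left(\frac{2}{1} + \frac{6}{-5}\right) \left(-3\right) \right)} = - 11 \left(- 6 \left(-3 + \left(\frac{2}{1} + \frac{6}{-5}\right) \left(-3\right)\right) \left(27 - \left(3 - \left(\frac{2}{1} + \frac{6}{-5}\right) \left(-3\right)\right)\right)\right) = - 11 \left(- 6 \left(-3 + \left(2 \cdot 1 + 6 \left(- \frac{1}{5}\right)\right) \left(-3\right)\right) \left(27 - \left(3 - \left(2 \cdot 1 + 6 \left(- \frac{1}{5}\right)\right) \left(-3\right)\right)\right)\right) = - 11 \left(- 6 \left(-3 + \left(2 - \frac{6}{5}\right) \left(-3\right)\right) \left(27 - \left(3 - \left(2 - \frac{6}{5}\right) \left(-3\right)\right)\right)\right) = - 11 \left(- 6 \left(-3 + \frac{4}{5} \left(-3\right)\right) \left(27 + \left(-3 + \frac{4}{5} \left(-3\right)\right)\right)\right) = - 11 \left(- 6 \left(-3 - \frac{12}{5}\right) \left(27 - \frac{27}{5}\right)\right) = - 11 \left(\left(-6\right) \left(- \frac{27}{5}\right) \left(27 - \frac{27}{5}\right)\right) = - 11 \left(\left(-6\right) \left(- \frac{27}{5}\right) \frac{108}{5}\right) = \left(-11\right) \frac{17496}{25} = - \frac{192456}{25}$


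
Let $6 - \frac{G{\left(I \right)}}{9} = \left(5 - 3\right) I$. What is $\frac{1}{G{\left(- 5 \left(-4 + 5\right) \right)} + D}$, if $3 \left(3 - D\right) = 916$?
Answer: $- \frac{3}{475} \approx -0.0063158$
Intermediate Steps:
$D = - \frac{907}{3}$ ($D = 3 - \frac{916}{3} = - \frac{907}{3} \approx -302.33$)
$G{\left(I \right)} = 54 - 18 I$ ($G{\left(I \right)} = 54 - 9 \left(5 - 3\right) I = 54 - 9 \cdot 2 I = 54 - 18 I$)
$\frac{1}{G{\left(- 5 \left(-4 + 5\right) \right)} + D} = \frac{1}{\left(54 - 18 \left(- 5 \left(-4 + 5\right)\right)\right) - \frac{907}{3}} = \frac{1}{\left(54 - 18 \left(\left(-5\right) 1\right)\right) - \frac{907}{3}} = \frac{1}{\left(54 - -90\right) - \frac{907}{3}} = \frac{1}{\left(54 + 90\right) - \frac{907}{3}} = \frac{1}{144 - \frac{907}{3}} = \frac{1}{- \frac{475}{3}} = - \frac{3}{475}$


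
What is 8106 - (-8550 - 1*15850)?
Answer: 32506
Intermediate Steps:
8106 - (-8550 - 1*15850) = 8106 - (-8550 - 15850) = 8106 - 1*(-24400) = 8106 + 24400 = 32506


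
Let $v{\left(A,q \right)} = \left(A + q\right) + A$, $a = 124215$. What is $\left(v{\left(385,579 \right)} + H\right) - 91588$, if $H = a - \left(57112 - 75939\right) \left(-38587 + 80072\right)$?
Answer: $781072071$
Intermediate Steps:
$v{\left(A,q \right)} = q + 2 A$
$H = 781162310$ ($H = 124215 - \left(57112 - 75939\right) \left(-38587 + 80072\right) = 124215 - \left(-18827\right) 41485 = 124215 - -781038095 = 124215 + 781038095 = 781162310$)
$\left(v{\left(385,579 \right)} + H\right) - 91588 = \left(\left(579 + 2 \cdot 385\right) + 781162310\right) - 91588 = \left(\left(579 + 770\right) + 781162310\right) - 91588 = \left(1349 + 781162310\right) - 91588 = 781163659 - 91588 = 781072071$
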